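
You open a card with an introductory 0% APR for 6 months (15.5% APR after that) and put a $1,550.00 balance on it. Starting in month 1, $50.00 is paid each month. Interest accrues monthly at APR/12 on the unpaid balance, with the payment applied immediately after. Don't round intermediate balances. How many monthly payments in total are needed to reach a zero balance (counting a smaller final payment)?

Promo months 1–6 at r₀ = 0%/12 = 0; months 7+ at r₁ = 15.5%/12 = 0.0129167.
After month 6 (no interest yet): B = $1,550.00 − 6·$50.00 = $1,250.00.
Then at r₁ with $50.00/mo: n₂ = −ln(1 − r₁·B/P)/ln(1+r₁) ≈ 30.39 → 31 more payments.

37 months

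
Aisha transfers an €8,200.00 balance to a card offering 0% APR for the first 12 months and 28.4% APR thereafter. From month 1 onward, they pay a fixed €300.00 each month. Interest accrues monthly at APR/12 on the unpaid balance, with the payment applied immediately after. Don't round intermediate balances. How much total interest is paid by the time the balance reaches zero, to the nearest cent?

€1,182.56

Promo months 1–12 at r₀ = 0%/12 = 0; months 13+ at r₁ = 28.4%/12 = 0.0236667.
After month 12 (no interest yet): B = €8,200.00 − 12·€300.00 = €4,600.00.
Then at r₁ with €300.00/mo: n₂ = −ln(1 − r₁·B/P)/ln(1+r₁) ≈ 19.27 → 20 more payments.
Total paid = 31·€300.00 + €82.56 = €9,382.56; interest = €9,382.56 − €8,200.00 = €1,182.56.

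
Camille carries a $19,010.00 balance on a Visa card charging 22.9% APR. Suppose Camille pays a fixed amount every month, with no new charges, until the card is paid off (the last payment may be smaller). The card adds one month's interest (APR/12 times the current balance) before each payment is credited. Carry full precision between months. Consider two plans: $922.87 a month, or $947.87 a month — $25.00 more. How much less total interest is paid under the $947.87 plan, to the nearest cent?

$188.81

Monthly rate r = 22.9%/12 = 1.90833% = 0.0190833.
At $922.87/mo: n = ⌈−ln(1 − rB₀/P)/ln(1+r)⌉ = 27 payments (last $387.25); total interest = total paid − $19,010.00 = $5,371.87.
At $947.87/mo: 26 payments (last $496.31); total interest $5,183.06.
Interest saved = $5,371.87 − $5,183.06 = $188.81.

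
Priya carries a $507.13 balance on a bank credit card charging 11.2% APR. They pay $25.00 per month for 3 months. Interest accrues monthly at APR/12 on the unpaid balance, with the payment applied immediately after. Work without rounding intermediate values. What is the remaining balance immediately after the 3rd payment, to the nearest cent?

Monthly rate r = 11.2%/12 = 0.933333% = 0.00933333.
Each month: B ← B·(1+r) − $25.00.
Month 1: interest $4.73; balance after payment $486.86.
Month 2: interest $4.54; balance after payment $466.41.
Month 3: interest $4.35; balance after payment $445.76.

$445.76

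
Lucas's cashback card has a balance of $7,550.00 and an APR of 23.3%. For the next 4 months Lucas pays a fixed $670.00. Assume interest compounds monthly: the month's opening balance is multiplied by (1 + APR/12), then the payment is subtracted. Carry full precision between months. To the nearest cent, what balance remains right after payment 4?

$5,394.61

Monthly rate r = 23.3%/12 = 1.94167% = 0.0194167.
Each month: B ← B·(1+r) − $670.00.
Month 1: interest $146.60; balance after payment $7,026.60.
Month 2: interest $136.43; balance after payment $6,493.03.
Month 3: interest $126.07; balance after payment $5,949.10.
Month 4: interest $115.51; balance after payment $5,394.61.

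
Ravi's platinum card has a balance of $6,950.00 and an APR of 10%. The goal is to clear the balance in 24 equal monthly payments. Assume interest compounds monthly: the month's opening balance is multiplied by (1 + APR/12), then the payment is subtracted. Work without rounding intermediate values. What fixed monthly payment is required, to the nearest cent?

Monthly rate r = 10%/12 = 0.833333% = 0.00833333.
Level-payment amortization: P = B₀·r / (1 − (1+r)^(−n)) = 6950.00·0.00833333 / (1 − 1.00833^(−24)).
Denominator 1 − (1+r)^(−24) = 0.180590457.
P = 57.9167 / 0.180590457 ≈ 320.71.

$320.71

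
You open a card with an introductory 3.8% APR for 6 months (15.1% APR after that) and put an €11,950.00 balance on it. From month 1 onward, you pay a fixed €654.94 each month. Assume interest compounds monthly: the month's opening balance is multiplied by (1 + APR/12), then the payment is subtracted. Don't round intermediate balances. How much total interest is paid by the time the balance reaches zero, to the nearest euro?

Promo months 1–6 at r₀ = 3.8%/12 = 0.00316667; months 7+ at r₁ = 15.1%/12 = 0.0125833.
After month 6: iterate B ← B·(1+r₀) − €654.94 for 6 months → €8,217.97.
Then at r₁ with €654.94/mo: n₂ = −ln(1 − r₁·B/P)/ln(1+r₁) ≈ 13.74 → 14 more payments.
Total paid = 19·€654.94 + €487.02 = €12,930.88; interest = €12,930.88 − €11,950.00 = €980.88.

€981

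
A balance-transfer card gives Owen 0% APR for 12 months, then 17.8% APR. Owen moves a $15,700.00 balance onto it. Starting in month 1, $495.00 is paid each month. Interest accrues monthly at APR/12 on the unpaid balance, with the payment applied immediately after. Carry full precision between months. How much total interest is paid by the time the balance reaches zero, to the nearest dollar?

$1,872

Promo months 1–12 at r₀ = 0%/12 = 0; months 13+ at r₁ = 17.8%/12 = 0.0148333.
After month 12 (no interest yet): B = $15,700.00 − 12·$495.00 = $9,760.00.
Then at r₁ with $495.00/mo: n₂ = −ln(1 − r₁·B/P)/ln(1+r₁) ≈ 23.50 → 24 more payments.
Total paid = 35·$495.00 + $246.86 = $17,571.86; interest = $17,571.86 − $15,700.00 = $1,871.86.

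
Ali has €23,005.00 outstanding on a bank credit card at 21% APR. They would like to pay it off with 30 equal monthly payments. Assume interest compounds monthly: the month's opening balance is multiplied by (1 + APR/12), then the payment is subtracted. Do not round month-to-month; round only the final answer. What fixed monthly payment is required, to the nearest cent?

€992.20

Monthly rate r = 21%/12 = 1.75% = 0.0175.
Level-payment amortization: P = B₀·r / (1 − (1+r)^(−n)) = 23005.00·0.0175 / (1 − 1.0175^(−30)).
Denominator 1 − (1+r)^(−30) = 0.405752364.
P = 402.588 / 0.405752364 ≈ 992.20.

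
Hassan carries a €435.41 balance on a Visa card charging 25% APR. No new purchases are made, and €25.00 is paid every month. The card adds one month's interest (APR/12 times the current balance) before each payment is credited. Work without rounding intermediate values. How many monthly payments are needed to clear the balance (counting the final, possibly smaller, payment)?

Monthly rate r = 25%/12 = 2.08333% = 0.0208333.
Recurrence: B ← B·(1+r) − €25.00.
Month 1: interest €9.07; balance after payment €419.48.
Month 2: interest €8.74; balance after payment €403.22.
Closed form: n = −ln(1 − rB₀/P)/ln(1+r) = −ln(0.63716)/ln(1.02083) ≈ 21.860, so the balance reaches zero during payment 22.

22 months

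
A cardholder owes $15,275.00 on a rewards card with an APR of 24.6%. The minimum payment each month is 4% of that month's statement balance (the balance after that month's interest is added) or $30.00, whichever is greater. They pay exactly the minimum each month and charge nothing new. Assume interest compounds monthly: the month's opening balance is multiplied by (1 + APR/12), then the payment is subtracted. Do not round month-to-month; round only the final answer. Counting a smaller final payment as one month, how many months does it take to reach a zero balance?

183 months

Monthly rate r = 24.6%/12 = 2.05% = 0.0205.
While 4% of the post-interest balance exceeds $30.00, each month B ← (B·(1+r))·(1 − 0.04), i.e. B shrinks by the factor (1+r)·0.96 = 0.97968.
This holds for months 1–148. Entering month 149 the balance is $731.90; 4% of the post-interest balance is now below $30.00, so the flat $30.00 minimum applies from here.
From month 149 a fixed $30.00 at rate r clears $731.90 in 35 more payments. Total: 148 + 35 = 183 months.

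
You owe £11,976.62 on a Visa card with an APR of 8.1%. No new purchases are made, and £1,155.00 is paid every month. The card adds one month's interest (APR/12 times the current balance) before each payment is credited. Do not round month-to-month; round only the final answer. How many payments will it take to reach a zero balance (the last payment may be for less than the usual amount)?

Monthly rate r = 8.1%/12 = 0.675% = 0.00675.
Recurrence: B ← B·(1+r) − £1,155.00.
Month 1: interest £80.84; balance after payment £10,902.46.
Month 2: interest £73.59; balance after payment £9,821.05.
Closed form: n = −ln(1 − rB₀/P)/ln(1+r) = −ln(0.93001)/ln(1.00675) ≈ 10.786, so the balance reaches zero during payment 11.

11 months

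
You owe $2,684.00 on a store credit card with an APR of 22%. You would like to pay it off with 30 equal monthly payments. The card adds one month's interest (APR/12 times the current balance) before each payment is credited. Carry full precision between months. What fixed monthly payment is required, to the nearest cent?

$117.11

Monthly rate r = 22%/12 = 1.83333% = 0.0183333.
Level-payment amortization: P = B₀·r / (1 − (1+r)^(−n)) = 2684.00·0.0183333 / (1 − 1.01833^(−30)).
Denominator 1 − (1+r)^(−30) = 0.420169302.
P = 49.2067 / 0.420169302 ≈ 117.11.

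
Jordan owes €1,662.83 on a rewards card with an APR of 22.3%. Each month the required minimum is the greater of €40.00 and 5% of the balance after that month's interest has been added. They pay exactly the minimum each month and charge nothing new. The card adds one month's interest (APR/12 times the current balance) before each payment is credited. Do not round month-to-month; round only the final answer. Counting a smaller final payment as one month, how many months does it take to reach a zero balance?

Monthly rate r = 22.3%/12 = 1.85833% = 0.0185833.
While 5% of the post-interest balance exceeds €40.00, each month B ← (B·(1+r))·(1 − 0.05), i.e. B shrinks by the factor (1+r)·0.95 = 0.96765.
This holds for months 1–23. Entering month 24 the balance is €780.57; 5% of the post-interest balance is now below €40.00, so the flat €40.00 minimum applies from here.
From month 24 a fixed €40.00 at rate r clears €780.57 in 25 more payments. Total: 23 + 25 = 48 months.

48 months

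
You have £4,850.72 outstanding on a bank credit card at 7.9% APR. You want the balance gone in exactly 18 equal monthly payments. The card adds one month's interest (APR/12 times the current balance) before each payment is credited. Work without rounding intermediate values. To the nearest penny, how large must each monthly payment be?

£286.65

Monthly rate r = 7.9%/12 = 0.658333% = 0.00658333.
Level-payment amortization: P = B₀·r / (1 − (1+r)^(−n)) = 4850.72·0.00658333 / (1 − 1.00658^(−18)).
Denominator 1 − (1+r)^(−18) = 0.111403157.
P = 31.9339 / 0.111403157 ≈ 286.65.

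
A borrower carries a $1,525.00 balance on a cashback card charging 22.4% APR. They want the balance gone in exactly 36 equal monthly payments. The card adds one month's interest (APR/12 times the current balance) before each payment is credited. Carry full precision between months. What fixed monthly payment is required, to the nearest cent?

$58.56

Monthly rate r = 22.4%/12 = 1.86667% = 0.0186667.
Level-payment amortization: P = B₀·r / (1 − (1+r)^(−n)) = 1525.00·0.0186667 / (1 − 1.01867^(−36)).
Denominator 1 − (1+r)^(−36) = 0.486140283.
P = 28.4667 / 0.486140283 ≈ 58.56.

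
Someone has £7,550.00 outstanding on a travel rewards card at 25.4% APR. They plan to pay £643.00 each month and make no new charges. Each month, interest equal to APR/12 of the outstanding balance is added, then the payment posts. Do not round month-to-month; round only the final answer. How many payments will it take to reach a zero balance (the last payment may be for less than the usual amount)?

14 months

Monthly rate r = 25.4%/12 = 2.11667% = 0.0211667.
Recurrence: B ← B·(1+r) − £643.00.
Month 1: interest £159.81; balance after payment £7,066.81.
Month 2: interest £149.58; balance after payment £6,573.39.
Closed form: n = −ln(1 − rB₀/P)/ln(1+r) = −ln(0.75146)/ln(1.02117) ≈ 13.641, so the balance reaches zero during payment 14.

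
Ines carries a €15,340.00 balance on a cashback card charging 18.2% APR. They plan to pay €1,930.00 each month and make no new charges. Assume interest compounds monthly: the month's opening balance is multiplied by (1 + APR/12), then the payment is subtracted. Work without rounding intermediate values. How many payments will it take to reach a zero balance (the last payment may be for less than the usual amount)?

9 payments

Monthly rate r = 18.2%/12 = 1.51667% = 0.0151667.
Recurrence: B ← B·(1+r) − €1,930.00.
Month 1: interest €232.66; balance after payment €13,642.66.
Month 2: interest €206.91; balance after payment €11,919.57.
Closed form: n = −ln(1 − rB₀/P)/ln(1+r) = −ln(0.87945)/ln(1.01517) ≈ 8.534, so the balance reaches zero during payment 9.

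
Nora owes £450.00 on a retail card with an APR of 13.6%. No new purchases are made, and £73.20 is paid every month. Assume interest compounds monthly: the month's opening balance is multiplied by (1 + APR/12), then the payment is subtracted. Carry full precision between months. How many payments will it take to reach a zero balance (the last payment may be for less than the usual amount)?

Monthly rate r = 13.6%/12 = 1.13333% = 0.0113333.
Recurrence: B ← B·(1+r) − £73.20.
Month 1: interest £5.10; balance after payment £381.90.
Month 2: interest £4.33; balance after payment £313.03.
Closed form: n = −ln(1 − rB₀/P)/ln(1+r) = −ln(0.93033)/ln(1.01133) ≈ 6.408, so the balance reaches zero during payment 7.

7 months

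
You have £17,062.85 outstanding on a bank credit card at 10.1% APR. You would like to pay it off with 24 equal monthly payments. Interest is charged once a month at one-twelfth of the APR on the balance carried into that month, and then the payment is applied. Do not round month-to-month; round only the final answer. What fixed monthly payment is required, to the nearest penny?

£788.15

Monthly rate r = 10.1%/12 = 0.841667% = 0.00841667.
Level-payment amortization: P = B₀·r / (1 − (1+r)^(−n)) = 17062.85·0.00841667 / (1 − 1.00842^(−24)).
Denominator 1 − (1+r)^(−24) = 0.182214054.
P = 143.612 / 0.182214054 ≈ 788.15.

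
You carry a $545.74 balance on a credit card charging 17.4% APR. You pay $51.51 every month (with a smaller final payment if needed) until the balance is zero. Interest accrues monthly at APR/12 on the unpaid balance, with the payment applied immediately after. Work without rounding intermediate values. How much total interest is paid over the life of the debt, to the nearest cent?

Monthly rate r = 17.4%/12 = 1.45% = 0.0145.
Payoff takes n = ⌈−ln(1 − rB₀/P)/ln(1+r)⌉ = ⌈11.586⌉ = 12 payments; the last is $30.28.
Total paid = 11·$51.51 + $30.28 = $596.89.
Total interest = total paid − principal = $596.89 − $545.74 = $51.15.

$51.15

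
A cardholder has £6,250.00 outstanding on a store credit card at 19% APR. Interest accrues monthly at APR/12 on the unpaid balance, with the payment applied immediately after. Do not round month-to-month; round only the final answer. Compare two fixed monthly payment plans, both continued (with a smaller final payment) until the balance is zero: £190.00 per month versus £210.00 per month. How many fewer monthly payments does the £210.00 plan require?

Monthly rate r = 19%/12 = 1.58333% = 0.0158333.
At £190.00/mo: n = ⌈−ln(1 − rB₀/P)/ln(1+r)⌉ = 47 payments (last £158.40); total interest = total paid − £6,250.00 = £2,648.40.
At £210.00/mo: 41 payments (last £118.45); total interest £2,268.45.
Payments saved = 47 − 41 = 6.

6 fewer payments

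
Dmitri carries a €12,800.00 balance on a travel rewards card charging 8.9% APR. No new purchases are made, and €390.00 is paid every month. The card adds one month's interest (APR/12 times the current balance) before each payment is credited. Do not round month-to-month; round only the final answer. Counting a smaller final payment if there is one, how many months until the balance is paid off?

Monthly rate r = 8.9%/12 = 0.741667% = 0.00741667.
Recurrence: B ← B·(1+r) − €390.00.
Month 1: interest €94.93; balance after payment €12,504.93.
Month 2: interest €92.74; balance after payment €12,207.68.
Closed form: n = −ln(1 − rB₀/P)/ln(1+r) = −ln(0.75658)/ln(1.00742) ≈ 37.750, so the balance reaches zero during payment 38.

38 months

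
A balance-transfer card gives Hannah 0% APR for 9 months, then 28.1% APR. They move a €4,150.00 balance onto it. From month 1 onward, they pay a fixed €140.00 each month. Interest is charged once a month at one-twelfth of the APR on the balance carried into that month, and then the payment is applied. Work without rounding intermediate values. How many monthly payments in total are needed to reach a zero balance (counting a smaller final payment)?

Promo months 1–9 at r₀ = 0%/12 = 0; months 10+ at r₁ = 28.1%/12 = 0.0234167.
After month 9 (no interest yet): B = €4,150.00 − 9·€140.00 = €2,890.00.
Then at r₁ with €140.00/mo: n₂ = −ln(1 − r₁·B/P)/ln(1+r₁) ≈ 28.53 → 29 more payments.

38 months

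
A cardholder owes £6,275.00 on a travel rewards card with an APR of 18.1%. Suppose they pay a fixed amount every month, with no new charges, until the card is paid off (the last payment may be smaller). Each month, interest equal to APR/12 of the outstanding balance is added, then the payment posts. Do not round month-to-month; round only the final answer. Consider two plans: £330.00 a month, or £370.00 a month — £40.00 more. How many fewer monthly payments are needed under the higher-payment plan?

3 fewer payments

Monthly rate r = 18.1%/12 = 1.50833% = 0.0150833.
At £330.00/mo: n = ⌈−ln(1 − rB₀/P)/ln(1+r)⌉ = 23 payments (last £191.37); total interest = total paid − £6,275.00 = £1,176.37.
At £370.00/mo: 20 payments (last £272.62); total interest £1,027.62.
Payments saved = 23 − 20 = 3.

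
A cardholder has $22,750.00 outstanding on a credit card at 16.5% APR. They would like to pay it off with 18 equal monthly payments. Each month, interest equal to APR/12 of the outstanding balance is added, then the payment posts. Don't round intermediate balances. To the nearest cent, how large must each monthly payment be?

$1,435.37

Monthly rate r = 16.5%/12 = 1.375% = 0.01375.
Level-payment amortization: P = B₀·r / (1 − (1+r)^(−n)) = 22750.00·0.01375 / (1 − 1.01375^(−18)).
Denominator 1 − (1+r)^(−18) = 0.217932227.
P = 312.812 / 0.217932227 ≈ 1435.37.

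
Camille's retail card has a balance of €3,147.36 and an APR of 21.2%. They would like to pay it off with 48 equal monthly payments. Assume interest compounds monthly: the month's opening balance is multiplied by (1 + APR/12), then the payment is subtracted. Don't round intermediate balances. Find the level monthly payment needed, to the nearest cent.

€97.80

Monthly rate r = 21.2%/12 = 1.76667% = 0.0176667.
Level-payment amortization: P = B₀·r / (1 − (1+r)^(−n)) = 3147.36·0.0176667 / (1 − 1.01767^(−48)).
Denominator 1 − (1+r)^(−48) = 0.568546874.
P = 55.6034 / 0.568546874 ≈ 97.80.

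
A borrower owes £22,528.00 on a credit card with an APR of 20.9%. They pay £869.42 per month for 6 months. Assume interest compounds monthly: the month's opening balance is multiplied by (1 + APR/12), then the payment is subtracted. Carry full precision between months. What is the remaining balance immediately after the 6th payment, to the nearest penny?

Monthly rate r = 20.9%/12 = 1.74167% = 0.0174167.
Each month: B ← B·(1+r) − £869.42.
Month 1: interest £392.36; balance after payment £22,050.94.
Month 2: interest £384.05; balance after payment £21,565.58.
Month 3: interest £375.60; balance after payment £21,071.76.
Month 4: interest £367.00; balance after payment £20,569.34.
Month 5: interest £358.25; balance after payment £20,058.17.
Month 6: interest £349.35; balance after payment £19,538.09.

£19,538.09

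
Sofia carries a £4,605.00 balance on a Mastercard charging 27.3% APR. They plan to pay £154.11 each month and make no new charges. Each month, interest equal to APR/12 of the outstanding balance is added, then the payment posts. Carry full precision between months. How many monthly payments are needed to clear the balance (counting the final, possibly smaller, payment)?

Monthly rate r = 27.3%/12 = 2.275% = 0.02275.
Recurrence: B ← B·(1+r) − £154.11.
Month 1: interest £104.76; balance after payment £4,555.65.
Month 2: interest £103.64; balance after payment £4,505.18.
Closed form: n = −ln(1 − rB₀/P)/ln(1+r) = −ln(0.3202)/ln(1.02275) ≈ 50.625, so the balance reaches zero during payment 51.

51 payments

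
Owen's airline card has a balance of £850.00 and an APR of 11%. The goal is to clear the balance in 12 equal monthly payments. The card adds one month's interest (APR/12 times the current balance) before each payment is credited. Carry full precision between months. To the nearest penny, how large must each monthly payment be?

£75.12

Monthly rate r = 11%/12 = 0.916667% = 0.00916667.
Level-payment amortization: P = B₀·r / (1 − (1+r)^(−n)) = 850.00·0.00916667 / (1 − 1.00917^(−12)).
Denominator 1 − (1+r)^(−12) = 0.103716844.
P = 7.79167 / 0.103716844 ≈ 75.12.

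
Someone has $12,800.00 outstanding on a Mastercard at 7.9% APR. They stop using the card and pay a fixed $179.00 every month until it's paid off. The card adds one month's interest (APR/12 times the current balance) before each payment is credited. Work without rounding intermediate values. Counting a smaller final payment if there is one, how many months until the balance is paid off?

97 months

Monthly rate r = 7.9%/12 = 0.658333% = 0.00658333.
Recurrence: B ← B·(1+r) − $179.00.
Month 1: interest $84.27; balance after payment $12,705.27.
Month 2: interest $83.64; balance after payment $12,609.91.
Closed form: n = −ln(1 − rB₀/P)/ln(1+r) = −ln(0.52924)/ln(1.00658) ≈ 96.974, so the balance reaches zero during payment 97.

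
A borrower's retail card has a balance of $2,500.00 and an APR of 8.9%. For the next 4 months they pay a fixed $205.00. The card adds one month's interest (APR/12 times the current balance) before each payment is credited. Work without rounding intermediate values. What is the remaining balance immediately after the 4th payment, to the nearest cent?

$1,745.83

Monthly rate r = 8.9%/12 = 0.741667% = 0.00741667.
Each month: B ← B·(1+r) − $205.00.
Month 1: interest $18.54; balance after payment $2,313.54.
Month 2: interest $17.16; balance after payment $2,125.70.
Month 3: interest $15.77; balance after payment $1,936.47.
Month 4: interest $14.36; balance after payment $1,745.83.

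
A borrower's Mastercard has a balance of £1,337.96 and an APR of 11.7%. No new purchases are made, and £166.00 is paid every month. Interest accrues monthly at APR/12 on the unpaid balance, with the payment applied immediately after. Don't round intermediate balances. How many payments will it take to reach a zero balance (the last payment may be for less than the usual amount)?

Monthly rate r = 11.7%/12 = 0.975% = 0.00975.
Recurrence: B ← B·(1+r) − £166.00.
Month 1: interest £13.05; balance after payment £1,185.01.
Month 2: interest £11.55; balance after payment £1,030.56.
Closed form: n = −ln(1 − rB₀/P)/ln(1+r) = −ln(0.92141)/ln(1.00975) ≈ 8.435, so the balance reaches zero during payment 9.

9 payments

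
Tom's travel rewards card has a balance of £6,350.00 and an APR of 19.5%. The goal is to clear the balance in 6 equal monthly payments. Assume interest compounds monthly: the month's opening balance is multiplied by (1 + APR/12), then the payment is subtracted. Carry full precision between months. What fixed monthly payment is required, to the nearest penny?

£1,119.33

Monthly rate r = 19.5%/12 = 1.625% = 0.01625.
Level-payment amortization: P = B₀·r / (1 − (1+r)^(−n)) = 6350.00·0.01625 / (1 − 1.01625^(−6)).
Denominator 1 − (1+r)^(−6) = 0.0921864758.
P = 103.188 / 0.0921864758 ≈ 1119.33.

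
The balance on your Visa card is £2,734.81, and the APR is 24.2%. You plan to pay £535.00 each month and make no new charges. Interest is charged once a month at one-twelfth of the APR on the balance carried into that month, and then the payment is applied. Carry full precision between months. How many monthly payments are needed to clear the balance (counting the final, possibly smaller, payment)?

6 payments

Monthly rate r = 24.2%/12 = 2.01667% = 0.0201667.
Recurrence: B ← B·(1+r) − £535.00.
Month 1: interest £55.15; balance after payment £2,254.96.
Month 2: interest £45.48; balance after payment £1,765.44.
Month 3: interest £35.60; balance after payment £1,266.04.
Month 4: interest £25.53; balance after payment £756.57.
Month 5: interest £15.26; balance after payment £236.83.
Month 6: interest £4.78; balance after payment £0.00.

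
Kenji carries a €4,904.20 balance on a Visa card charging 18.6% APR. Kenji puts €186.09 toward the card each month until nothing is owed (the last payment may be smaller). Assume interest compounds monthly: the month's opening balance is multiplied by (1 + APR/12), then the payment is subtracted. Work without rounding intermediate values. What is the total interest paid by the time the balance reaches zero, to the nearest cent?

€1,448.58

Monthly rate r = 18.6%/12 = 1.55% = 0.0155.
Payoff takes n = ⌈−ln(1 − rB₀/P)/ln(1+r)⌉ = ⌈34.137⌉ = 35 payments; the last is €25.72.
Total paid = 34·€186.09 + €25.72 = €6,352.78.
Total interest = total paid − principal = €6,352.78 − €4,904.20 = €1,448.58.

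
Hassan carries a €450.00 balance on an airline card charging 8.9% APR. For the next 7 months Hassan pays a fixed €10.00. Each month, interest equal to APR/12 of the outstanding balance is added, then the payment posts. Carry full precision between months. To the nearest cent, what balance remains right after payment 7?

Monthly rate r = 8.9%/12 = 0.741667% = 0.00741667.
Each month: B ← B·(1+r) − €10.00.
Month 1: interest €3.34; balance after payment €443.34.
Month 2: interest €3.29; balance after payment €436.63.
Month 3: interest €3.24; balance after payment €429.86.
Month 4: interest €3.19; balance after payment €423.05.
Month 5: interest €3.14; balance after payment €416.19.
Month 6: interest €3.09; balance after payment €409.28.
Month 7: interest €3.04; balance after payment €402.31.

€402.31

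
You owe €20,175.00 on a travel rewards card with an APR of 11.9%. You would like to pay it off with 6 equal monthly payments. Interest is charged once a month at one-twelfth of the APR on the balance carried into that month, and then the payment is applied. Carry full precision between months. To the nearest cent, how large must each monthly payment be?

Monthly rate r = 11.9%/12 = 0.991667% = 0.00991667.
Level-payment amortization: P = B₀·r / (1 − (1+r)^(−n)) = 20175.00·0.00991667 / (1 − 1.00992^(−6)).
Denominator 1 − (1+r)^(−6) = 0.057488271.
P = 200.069 / 0.057488271 ≈ 3480.17.

€3,480.17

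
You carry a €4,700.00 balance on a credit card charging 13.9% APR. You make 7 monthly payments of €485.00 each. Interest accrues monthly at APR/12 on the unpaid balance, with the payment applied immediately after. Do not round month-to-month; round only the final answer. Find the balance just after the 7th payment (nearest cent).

€1,579.31

Monthly rate r = 13.9%/12 = 1.15833% = 0.0115833.
Each month: B ← B·(1+r) − €485.00.
Month 1: interest €54.44; balance after payment €4,269.44.
Month 2: interest €49.45; balance after payment €3,833.90.
Month 3: interest €44.41; balance after payment €3,393.31.
Month 4: interest €39.31; balance after payment €2,947.61.
Month 5: interest €34.14; balance after payment €2,496.75.
Month 6: interest €28.92; balance after payment €2,040.68.
Month 7: interest €23.64; balance after payment €1,579.31.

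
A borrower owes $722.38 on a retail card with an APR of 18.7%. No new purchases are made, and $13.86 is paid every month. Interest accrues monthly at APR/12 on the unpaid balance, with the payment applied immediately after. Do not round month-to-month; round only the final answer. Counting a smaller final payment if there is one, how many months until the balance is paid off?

109 months

Monthly rate r = 18.7%/12 = 1.55833% = 0.0155833.
Recurrence: B ← B·(1+r) − $13.86.
Month 1: interest $11.26; balance after payment $719.78.
Month 2: interest $11.22; balance after payment $717.13.
Closed form: n = −ln(1 − rB₀/P)/ln(1+r) = −ln(0.1878)/ln(1.01558) ≈ 108.152, so the balance reaches zero during payment 109.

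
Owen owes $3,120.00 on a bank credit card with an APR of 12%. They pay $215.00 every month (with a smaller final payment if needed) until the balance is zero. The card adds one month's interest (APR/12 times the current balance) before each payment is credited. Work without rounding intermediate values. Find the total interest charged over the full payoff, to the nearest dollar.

$268

Monthly rate r = 12%/12 = 1% = 0.01.
Payoff takes n = ⌈−ln(1 − rB₀/P)/ln(1+r)⌉ = ⌈15.757⌉ = 16 payments; the last is $163.00.
Total paid = 15·$215.00 + $163.00 = $3,388.00.
Total interest = total paid − principal = $3,388.00 − $3,120.00 = $268.00.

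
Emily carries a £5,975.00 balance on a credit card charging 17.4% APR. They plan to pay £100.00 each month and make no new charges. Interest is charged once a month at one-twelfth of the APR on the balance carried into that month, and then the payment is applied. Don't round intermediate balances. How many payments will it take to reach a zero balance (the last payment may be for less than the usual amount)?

140 months

Monthly rate r = 17.4%/12 = 1.45% = 0.0145.
Recurrence: B ← B·(1+r) − £100.00.
Month 1: interest £86.64; balance after payment £5,961.64.
Month 2: interest £86.44; balance after payment £5,948.08.
Closed form: n = −ln(1 − rB₀/P)/ln(1+r) = −ln(0.13363)/ln(1.0145) ≈ 139.812, so the balance reaches zero during payment 140.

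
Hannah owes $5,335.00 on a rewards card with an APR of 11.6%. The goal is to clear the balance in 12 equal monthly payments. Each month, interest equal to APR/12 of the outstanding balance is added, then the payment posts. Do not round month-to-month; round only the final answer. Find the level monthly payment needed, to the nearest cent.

$473.01

Monthly rate r = 11.6%/12 = 0.966667% = 0.00966667.
Level-payment amortization: P = B₀·r / (1 − (1+r)^(−n)) = 5335.00·0.00966667 / (1 − 1.00967^(−12)).
Denominator 1 − (1+r)^(−12) = 0.109028573.
P = 51.5717 / 0.109028573 ≈ 473.01.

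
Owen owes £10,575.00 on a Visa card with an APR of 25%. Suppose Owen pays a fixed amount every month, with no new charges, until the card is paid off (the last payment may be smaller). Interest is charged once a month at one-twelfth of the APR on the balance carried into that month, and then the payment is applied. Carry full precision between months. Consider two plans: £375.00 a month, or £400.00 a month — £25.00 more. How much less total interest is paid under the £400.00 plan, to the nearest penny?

£580.16

Monthly rate r = 25%/12 = 2.08333% = 0.0208333.
At £375.00/mo: n = ⌈−ln(1 − rB₀/P)/ln(1+r)⌉ = 43 payments (last £355.00); total interest = total paid − £10,575.00 = £5,530.00.
At £400.00/mo: 39 payments (last £324.84); total interest £4,949.84.
Interest saved = £5,530.00 − £4,949.84 = £580.16.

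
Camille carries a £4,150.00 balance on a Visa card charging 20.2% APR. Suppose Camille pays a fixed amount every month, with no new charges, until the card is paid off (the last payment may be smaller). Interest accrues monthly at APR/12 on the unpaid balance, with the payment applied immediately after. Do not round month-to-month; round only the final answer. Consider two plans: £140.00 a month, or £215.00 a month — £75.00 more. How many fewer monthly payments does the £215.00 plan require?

18 fewer payments

Monthly rate r = 20.2%/12 = 1.68333% = 0.0168333.
At £140.00/mo: n = ⌈−ln(1 − rB₀/P)/ln(1+r)⌉ = 42 payments (last £56.50); total interest = total paid − £4,150.00 = £1,646.50.
At £215.00/mo: 24 payments (last £116.15); total interest £911.15.
Payments saved = 42 − 24 = 18.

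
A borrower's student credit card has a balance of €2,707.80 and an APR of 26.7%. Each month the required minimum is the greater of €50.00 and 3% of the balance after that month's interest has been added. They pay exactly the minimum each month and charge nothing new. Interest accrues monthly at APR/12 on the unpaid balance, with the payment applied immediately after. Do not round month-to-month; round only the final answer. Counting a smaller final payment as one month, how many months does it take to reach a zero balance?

119 months

Monthly rate r = 26.7%/12 = 2.225% = 0.02225.
While 3% of the post-interest balance exceeds €50.00, each month B ← (B·(1+r))·(1 − 0.03), i.e. B shrinks by the factor (1+r)·0.97 = 0.99158.
This holds for months 1–61. Entering month 62 the balance is €1,616.88; 3% of the post-interest balance is now below €50.00, so the flat €50.00 minimum applies from here.
From month 62 a fixed €50.00 at rate r clears €1,616.88 in 58 more payments. Total: 61 + 58 = 119 months.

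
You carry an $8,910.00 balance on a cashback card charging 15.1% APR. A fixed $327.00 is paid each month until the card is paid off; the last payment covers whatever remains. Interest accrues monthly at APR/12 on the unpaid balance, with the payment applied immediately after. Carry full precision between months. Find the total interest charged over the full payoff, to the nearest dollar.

$2,070

Monthly rate r = 15.1%/12 = 1.25833% = 0.0125833.
Payoff takes n = ⌈−ln(1 − rB₀/P)/ln(1+r)⌉ = ⌈33.577⌉ = 34 payments; the last is $189.03.
Total paid = 33·$327.00 + $189.03 = $10,980.03.
Total interest = total paid − principal = $10,980.03 − $8,910.00 = $2,070.03.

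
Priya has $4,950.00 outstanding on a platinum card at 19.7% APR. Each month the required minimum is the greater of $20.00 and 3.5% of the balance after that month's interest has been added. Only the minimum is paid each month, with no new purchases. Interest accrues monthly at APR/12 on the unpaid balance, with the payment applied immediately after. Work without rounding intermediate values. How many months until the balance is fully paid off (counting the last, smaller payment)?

Monthly rate r = 19.7%/12 = 1.64167% = 0.0164167.
While 3.5% of the post-interest balance exceeds $20.00, each month B ← (B·(1+r))·(1 − 0.035), i.e. B shrinks by the factor (1+r)·0.965 = 0.98084.
This holds for months 1–113. Entering month 114 the balance is $556.29; 3.5% of the post-interest balance is now below $20.00, so the flat $20.00 minimum applies from here.
From month 114 a fixed $20.00 at rate r clears $556.29 in 38 more payments. Total: 113 + 38 = 151 months.

151 months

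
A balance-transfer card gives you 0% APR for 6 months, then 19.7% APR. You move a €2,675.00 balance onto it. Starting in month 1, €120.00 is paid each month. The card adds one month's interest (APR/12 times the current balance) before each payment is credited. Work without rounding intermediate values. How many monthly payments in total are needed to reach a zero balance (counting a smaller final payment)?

26 payments

Promo months 1–6 at r₀ = 0%/12 = 0; months 7+ at r₁ = 19.7%/12 = 0.0164167.
After month 6 (no interest yet): B = €2,675.00 − 6·€120.00 = €1,955.00.
Then at r₁ with €120.00/mo: n₂ = −ln(1 − r₁·B/P)/ln(1+r₁) ≈ 19.11 → 20 more payments.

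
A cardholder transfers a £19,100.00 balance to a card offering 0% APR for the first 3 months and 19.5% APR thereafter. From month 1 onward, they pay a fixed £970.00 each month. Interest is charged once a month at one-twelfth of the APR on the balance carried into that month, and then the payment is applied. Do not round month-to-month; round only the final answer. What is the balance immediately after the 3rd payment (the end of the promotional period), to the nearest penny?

£16,190.00

Promo months 1–3 at r₀ = 0%/12 = 0; months 4+ at r₁ = 19.5%/12 = 0.01625.
After month 3 (no interest yet): B = £19,100.00 − 3·£970.00 = £16,190.00.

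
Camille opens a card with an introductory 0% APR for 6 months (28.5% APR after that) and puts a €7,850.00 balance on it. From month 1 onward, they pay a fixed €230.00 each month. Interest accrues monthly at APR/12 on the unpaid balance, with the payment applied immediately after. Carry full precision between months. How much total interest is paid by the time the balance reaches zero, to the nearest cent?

Promo months 1–6 at r₀ = 0%/12 = 0; months 7+ at r₁ = 28.5%/12 = 0.02375.
After month 6 (no interest yet): B = €7,850.00 − 6·€230.00 = €6,470.00.
Then at r₁ with €230.00/mo: n₂ = −ln(1 − r₁·B/P)/ln(1+r₁) ≈ 46.99 → 47 more payments.
Total paid = 52·€230.00 + €227.23 = €12,187.23; interest = €12,187.23 − €7,850.00 = €4,337.23.

€4,337.23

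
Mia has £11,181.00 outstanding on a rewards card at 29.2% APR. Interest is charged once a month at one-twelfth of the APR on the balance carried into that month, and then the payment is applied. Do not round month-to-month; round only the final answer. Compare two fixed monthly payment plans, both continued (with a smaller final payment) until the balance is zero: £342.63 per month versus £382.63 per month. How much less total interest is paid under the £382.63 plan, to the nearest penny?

Monthly rate r = 29.2%/12 = 2.43333% = 0.0243333.
At £342.63/mo: n = ⌈−ln(1 − rB₀/P)/ln(1+r)⌉ = 66 payments (last £249.82); total interest = total paid − £11,181.00 = £11,339.77.
At £382.63/mo: 52 payments (last £245.79); total interest £8,578.92.
Interest saved = £11,339.77 − £8,578.92 = £2,760.85.

£2,760.85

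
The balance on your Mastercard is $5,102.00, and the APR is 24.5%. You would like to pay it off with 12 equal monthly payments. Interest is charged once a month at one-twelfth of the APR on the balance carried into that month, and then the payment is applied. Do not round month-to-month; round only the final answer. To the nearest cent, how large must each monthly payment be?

$483.68

Monthly rate r = 24.5%/12 = 2.04167% = 0.0204167.
Level-payment amortization: P = B₀·r / (1 − (1+r)^(−n)) = 5102.00·0.0204167 / (1 − 1.02042^(−12)).
Denominator 1 − (1+r)^(−12) = 0.215361744.
P = 104.166 / 0.215361744 ≈ 483.68.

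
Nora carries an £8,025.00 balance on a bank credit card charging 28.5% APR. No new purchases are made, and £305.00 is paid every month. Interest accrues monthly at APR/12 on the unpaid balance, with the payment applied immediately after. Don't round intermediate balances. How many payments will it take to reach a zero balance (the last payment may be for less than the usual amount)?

Monthly rate r = 28.5%/12 = 2.375% = 0.02375.
Recurrence: B ← B·(1+r) − £305.00.
Month 1: interest £190.59; balance after payment £7,910.59.
Month 2: interest £187.88; balance after payment £7,793.47.
Closed form: n = −ln(1 − rB₀/P)/ln(1+r) = −ln(0.3751)/ln(1.02375) ≈ 41.775, so the balance reaches zero during payment 42.

42 payments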